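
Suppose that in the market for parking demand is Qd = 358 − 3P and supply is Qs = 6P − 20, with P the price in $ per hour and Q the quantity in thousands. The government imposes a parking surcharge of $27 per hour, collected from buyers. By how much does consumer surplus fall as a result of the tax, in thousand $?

Consumer surplus falls by $3690 thousand.

Before the tax: set 358 − 3P = 6P − 20 → P* = $42, Q* = 232.
With the tax collected from buyers, demand (in seller-price terms) shifts: Qd = 358 − 3(P + 27).
Solving gives Q = 178 with buyers paying $60 and sellers receiving $33 (the $27 wedge).
ΔCS is the trapezoid between Q = 178 and Q = 232 of height $18: ½ · (232 + 178) · 18 = $3690.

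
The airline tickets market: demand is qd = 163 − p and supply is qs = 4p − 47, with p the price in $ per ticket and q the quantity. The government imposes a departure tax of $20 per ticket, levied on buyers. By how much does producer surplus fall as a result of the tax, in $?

Producer surplus falls by $452.

Without the tax, 163 − p = 4p − 47 gives 5p = 210, so p* = $42 and q* = 121.
With the tax collected from buyers, demand (in seller-price terms) shifts: qd = 163 − (p + 20).
New equilibrium: buyers pay $58, producers receive $38, q = 105. (Wedge: pb − ps = 20.)
ΔPS is the trapezoid between Q = 105 and Q = 121 of height $4: ½ · (121 + 105) · 4 = $452.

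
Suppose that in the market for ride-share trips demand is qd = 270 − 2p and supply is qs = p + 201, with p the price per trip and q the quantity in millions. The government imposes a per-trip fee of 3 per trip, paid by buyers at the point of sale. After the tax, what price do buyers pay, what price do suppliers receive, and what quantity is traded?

Buyers pay 24; suppliers receive 21; quantity = 222.

Before the tax: set 270 − 2p = p + 201 → p* = 23, q* = 224.
With the tax collected from buyers, demand (in seller-price terms) shifts: qd = 270 − 2(p + 3).
New equilibrium: buyers pay 24, suppliers receive 21, q = 222. (Wedge: pb − ps = 3.)
The less price-elastic side of the market bears the larger share of a per-unit tax.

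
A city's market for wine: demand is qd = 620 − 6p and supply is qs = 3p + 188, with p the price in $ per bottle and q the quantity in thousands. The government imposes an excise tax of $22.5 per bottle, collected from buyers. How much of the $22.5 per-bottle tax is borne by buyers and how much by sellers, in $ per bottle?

Buyers bear $7.5 per bottle; sellers bear $15 per bottle.

Before the tax: set 620 − 6p = 3p + 188 → p* = $48, q* = 332.
With the tax collected from buyers, demand (in seller-price terms) shifts: qd = 620 − 6(p + 22.5).
New equilibrium: buyers pay $55.5, sellers receive $33, q = 287. (Wedge: pb − ps = 22.5.)
Burden on buyers: $7.5; on sellers: $15. (They sum to $22.5.)
The less price-elastic side of the market bears the larger share of a per-unit tax.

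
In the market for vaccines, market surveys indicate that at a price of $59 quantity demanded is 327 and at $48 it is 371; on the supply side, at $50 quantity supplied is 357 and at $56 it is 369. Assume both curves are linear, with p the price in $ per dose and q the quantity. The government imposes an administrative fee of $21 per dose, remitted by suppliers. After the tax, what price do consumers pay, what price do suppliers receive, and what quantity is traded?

Consumers pay $58; suppliers receive $37; quantity = 331.

Demand slope: (371 − 327)/(48 − 59) = -4, so qd = 563 − 4p.
Supply slope: (369 − 357)/(56 − 50) = 2, so qs = 2p + 257.
Without the tax, 563 − 4p = 2p + 257 gives 6p = 306, so p* = $51 and q* = 359.
With the tax collected from suppliers, supply shifts: qs = 2(p − 21) + 257.
Solving gives q = 331 with consumers paying $58 and suppliers receiving $37 (the $21 wedge).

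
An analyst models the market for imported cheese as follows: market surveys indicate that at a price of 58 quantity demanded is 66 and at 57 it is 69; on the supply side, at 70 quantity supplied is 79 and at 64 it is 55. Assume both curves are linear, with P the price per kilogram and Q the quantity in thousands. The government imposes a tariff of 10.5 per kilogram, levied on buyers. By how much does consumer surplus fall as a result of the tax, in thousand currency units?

Demand slope: (69 − 66)/(57 − 58) = -3, so Qd = 240 − 3P.
Supply slope: (55 − 79)/(64 − 70) = 4, so Qs = 4P − 201.
Before the tax: set 240 − 3P = 4P − 201 → P* = 63, Q* = 51.
With the tax collected from buyers, demand (in seller-price terms) shifts: Qd = 240 − 3(P + 10.5).
Solving gives Q = 33 with buyers paying 69 and producers receiving 58.5 (the 10.5 wedge).
ΔCS is the trapezoid between Q = 33 and Q = 51 of height 6: ½ · (51 + 33) · 6 = 252.

Consumer surplus falls by 252 thousand.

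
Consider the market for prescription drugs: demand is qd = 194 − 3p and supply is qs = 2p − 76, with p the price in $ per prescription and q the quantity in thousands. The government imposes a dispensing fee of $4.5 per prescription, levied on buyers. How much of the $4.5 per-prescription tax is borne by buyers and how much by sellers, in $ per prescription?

Buyers bear $1.8 per prescription; sellers bear $2.7 per prescription.

Before the tax: set 194 − 3p = 2p − 76 → p* = $54, q* = 32.
With the tax collected from buyers, demand (in seller-price terms) shifts: qd = 194 − 3(p + 4.5).
Solving gives q = 26.6 with buyers paying $55.8 and sellers receiving $51.3 (the $4.5 wedge).
Burden on buyers: $1.8; on sellers: $2.7. (They sum to $4.5.)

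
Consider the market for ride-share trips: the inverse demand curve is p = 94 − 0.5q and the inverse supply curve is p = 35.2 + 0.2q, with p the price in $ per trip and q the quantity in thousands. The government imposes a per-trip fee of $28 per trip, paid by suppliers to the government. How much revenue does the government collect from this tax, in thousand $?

Inverting to q(p) form: qd = 188 − 2p; qs = 5p − 176.
Before the tax: set 188 − 2p = 5p − 176 → p* = $52, q* = 84.
With the tax collected from suppliers, supply shifts: qs = 5(p − 28) − 176.
Solving gives q = 44 with buyers paying $72 and suppliers receiving $44 (the $28 wedge).
Revenue = t · Q = 28 · 44 = $1232.

Tax revenue = $1232 thousand.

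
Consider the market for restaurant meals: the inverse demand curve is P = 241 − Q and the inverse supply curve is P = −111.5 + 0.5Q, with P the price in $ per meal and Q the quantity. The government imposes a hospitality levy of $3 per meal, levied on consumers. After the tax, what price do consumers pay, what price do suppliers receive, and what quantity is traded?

Rewrite in direct form: Qd = 241 − P and Qs = 2P + 223.
Without the tax, 241 − P = 2P + 223 gives 3P = 18, so P* = $6 and Q* = 235.
With the tax collected from consumers, demand (in seller-price terms) shifts: Qd = 241 − (P + 3).
Solving gives Q = 233 with consumers paying $8 and suppliers receiving $5 (the $3 wedge).

Consumers pay $8; suppliers receive $5; quantity = 233.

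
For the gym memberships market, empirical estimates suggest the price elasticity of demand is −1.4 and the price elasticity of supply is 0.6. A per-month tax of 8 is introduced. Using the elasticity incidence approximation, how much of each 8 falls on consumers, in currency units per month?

Incidence ratio: consumers' share ≈ εs / (εs + |εd|) = 0.6 / (0.6 + 1.4) = 0.3.
So consumers bear ≈ 0.3 × 8 = 2.4; sellers bear 5.6.

Consumers bear ≈ 2.4 per month.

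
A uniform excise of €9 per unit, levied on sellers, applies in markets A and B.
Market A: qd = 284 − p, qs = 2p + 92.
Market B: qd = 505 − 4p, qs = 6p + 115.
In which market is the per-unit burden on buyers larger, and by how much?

Market A: pre-tax p* = €64, q* = 220; post-tax q = 214; per-unit burden on buyers = €6.
Market B: pre-tax p* = €39, q* = 349; post-tax q = 327.4; per-unit burden on buyers = €5.4.
Difference: €6 vs €5.4 → market A is larger by €0.6.

Market A, by €0.6.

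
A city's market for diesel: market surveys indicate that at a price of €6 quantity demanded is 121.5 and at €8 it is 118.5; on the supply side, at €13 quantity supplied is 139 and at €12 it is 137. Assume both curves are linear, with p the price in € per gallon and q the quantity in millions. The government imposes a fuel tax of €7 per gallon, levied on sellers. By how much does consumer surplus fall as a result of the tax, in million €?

Demand slope: (118.5 − 121.5)/(8 − 6) = -1.5, so qd = 130.5 − 1.5p.
Supply slope: (137 − 139)/(12 − 13) = 2, so qs = 2p + 113.
Without the tax, 130.5 − 1.5p = 2p + 113 gives 3.5p = 17.5, so p* = €5 and q* = 123.
With the tax collected from sellers, supply shifts: qs = 2(p − 7) + 113.
Solving gives q = 117 with consumers paying €9 and sellers receiving €2 (the €7 wedge).
ΔCS is the trapezoid between Q = 117 and Q = 123 of height €4: ½ · (123 + 117) · 4 = €480.

Consumer surplus falls by €480 million.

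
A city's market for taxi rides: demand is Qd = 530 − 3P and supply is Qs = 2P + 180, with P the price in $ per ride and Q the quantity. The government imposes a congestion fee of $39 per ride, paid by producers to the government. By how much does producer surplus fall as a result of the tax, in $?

Without the tax, 530 − 3P = 2P + 180 gives 5P = 350, so P* = $70 and Q* = 320.
With the tax collected from producers, supply shifts: Qs = 2(P − 39) + 180.
New equilibrium: buyers pay $85.6, producers receive $46.6, Q = 273.2. (Wedge: Pb − Ps = 39.)
ΔPS is the trapezoid between Q = 273.2 and Q = 320 of height $23.4: ½ · (320 + 273.2) · 23.4 = $6940.44.

Producer surplus falls by $6940.44.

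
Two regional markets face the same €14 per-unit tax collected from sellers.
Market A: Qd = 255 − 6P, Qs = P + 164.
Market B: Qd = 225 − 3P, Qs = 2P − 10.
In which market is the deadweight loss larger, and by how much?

Market B, by €33.6.

Market A: pre-tax P* = €13, Q* = 177; post-tax Q = 165; deadweight loss = €84.
Market B: pre-tax P* = €47, Q* = 84; post-tax Q = 67.2; deadweight loss = €117.6.
Difference: €84 vs €117.6 → market B is larger by €33.6.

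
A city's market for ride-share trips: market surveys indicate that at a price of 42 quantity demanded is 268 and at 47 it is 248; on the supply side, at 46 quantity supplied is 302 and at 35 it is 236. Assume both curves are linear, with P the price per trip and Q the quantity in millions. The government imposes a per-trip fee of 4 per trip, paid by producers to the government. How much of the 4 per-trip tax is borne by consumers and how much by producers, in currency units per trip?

Demand slope: (248 − 268)/(47 − 42) = -4, so Qd = 436 − 4P.
Supply slope: (236 − 302)/(35 − 46) = 6, so Qs = 6P + 26.
Before the tax: set 436 − 4P = 6P + 26 → P* = 41, Q* = 272.
With the tax collected from producers, supply shifts: Qs = 6(P − 4) + 26.
New equilibrium: consumers pay 43.4, producers receive 39.4, Q = 262.4. (Wedge: Pb − Ps = 4.)
Burden on consumers: 2.4; on producers: 1.6. (They sum to 4.)
The less price-elastic side of the market bears the larger share of a per-unit tax.

Consumers bear 2.4 per trip; producers bear 1.6 per trip.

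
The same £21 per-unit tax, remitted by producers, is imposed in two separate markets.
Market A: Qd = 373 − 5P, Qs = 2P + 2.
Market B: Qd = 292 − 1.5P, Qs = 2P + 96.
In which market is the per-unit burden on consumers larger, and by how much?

Market A: pre-tax P* = £53, Q* = 108; post-tax Q = 78; per-unit burden on consumers = £6.
Market B: pre-tax P* = £56, Q* = 208; post-tax Q = 190; per-unit burden on consumers = £12.
Difference: £6 vs £12 → market B is larger by £6.

Market B, by £6.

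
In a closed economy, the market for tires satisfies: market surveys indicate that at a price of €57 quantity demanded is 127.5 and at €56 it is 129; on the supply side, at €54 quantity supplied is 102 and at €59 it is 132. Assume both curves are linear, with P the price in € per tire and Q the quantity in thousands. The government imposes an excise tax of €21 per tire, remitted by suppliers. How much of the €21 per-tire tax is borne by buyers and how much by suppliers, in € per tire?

Buyers bear €16.8 per tire; suppliers bear €4.2 per tire.

Demand slope: (129 − 127.5)/(56 − 57) = -1.5, so Qd = 213 − 1.5P.
Supply slope: (132 − 102)/(59 − 54) = 6, so Qs = 6P − 222.
Without the tax, 213 − 1.5P = 6P − 222 gives 7.5P = 435, so P* = €58 and Q* = 126.
With the tax collected from suppliers, supply shifts: Qs = 6(P − 21) − 222.
New equilibrium: buyers pay €74.8, suppliers receive €53.8, Q = 100.8. (Wedge: Pb − Ps = 21.)
Burden on buyers: €16.8; on suppliers: €4.2. (They sum to €21.)
The less price-elastic side of the market bears the larger share of a per-unit tax.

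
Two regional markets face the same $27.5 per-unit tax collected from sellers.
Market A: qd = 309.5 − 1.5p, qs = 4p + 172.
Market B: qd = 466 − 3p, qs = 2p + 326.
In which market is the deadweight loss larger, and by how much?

Market A: pre-tax p* = $25, q* = 272; post-tax q = 242; deadweight loss = $412.5.
Market B: pre-tax p* = $28, q* = 382; post-tax q = 349; deadweight loss = $453.75.
Difference: $412.5 vs $453.75 → market B is larger by $41.25.

Market B, by $41.25.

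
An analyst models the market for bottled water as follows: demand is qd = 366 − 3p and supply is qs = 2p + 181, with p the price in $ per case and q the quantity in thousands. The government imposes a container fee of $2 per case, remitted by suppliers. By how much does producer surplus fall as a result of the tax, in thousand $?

Before the tax: set 366 − 3p = 2p + 181 → p* = $37, q* = 255.
With the tax collected from suppliers, supply shifts: qs = 2(p − 2) + 181.
New equilibrium: consumers pay $37.8, suppliers receive $35.8, q = 252.6. (Wedge: pb − ps = 2.)
ΔPS is the trapezoid between Q = 252.6 and Q = 255 of height $1.2: ½ · (255 + 252.6) · 1.2 = $304.56.

Producer surplus falls by $304.56 thousand.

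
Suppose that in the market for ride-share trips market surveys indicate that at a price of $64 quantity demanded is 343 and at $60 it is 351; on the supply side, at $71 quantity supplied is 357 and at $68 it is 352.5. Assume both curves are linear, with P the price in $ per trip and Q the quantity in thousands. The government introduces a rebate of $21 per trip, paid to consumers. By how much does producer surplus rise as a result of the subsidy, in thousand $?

Producer surplus rises by $4248 thousand.

Demand slope: (351 − 343)/(60 − 64) = -2, so Qd = 471 − 2P.
Supply slope: (352.5 − 357)/(68 − 71) = 1.5, so Qs = 1.5P + 250.5.
Without the subsidy, 471 − 2P = 1.5P + 250.5 gives 3.5P = 220.5, so P* = $63 and Q* = 345.
With a per-unit subsidy paid to consumers, each effectively pays P − 21, so demand becomes Qd = 471 − 2(P − 21).
Solving gives Q = 363 with consumers paying $54 and suppliers receiving $75 (the $21 wedge).
ΔPS is the trapezoid between Q = 363 and Q = 345 of height $12: ½ · (345 + 363) · 12 = $4248.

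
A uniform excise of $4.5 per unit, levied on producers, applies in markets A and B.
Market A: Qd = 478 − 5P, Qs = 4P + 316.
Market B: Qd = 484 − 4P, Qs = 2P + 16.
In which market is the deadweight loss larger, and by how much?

Market A: pre-tax P* = $18, Q* = 388; post-tax Q = 378; deadweight loss = $22.5.
Market B: pre-tax P* = $78, Q* = 172; post-tax Q = 166; deadweight loss = $13.5.
Difference: $22.5 vs $13.5 → market A is larger by $9.

Market A, by $9.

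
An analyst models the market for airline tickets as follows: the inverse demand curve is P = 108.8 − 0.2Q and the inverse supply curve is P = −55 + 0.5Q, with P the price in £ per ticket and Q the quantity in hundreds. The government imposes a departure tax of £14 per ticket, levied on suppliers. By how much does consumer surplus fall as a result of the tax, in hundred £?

Consumer surplus falls by £896 hundred.

Rewrite in direct form: Qd = 544 − 5P and Qs = 2P + 110.
Before the tax: set 544 − 5P = 2P + 110 → P* = £62, Q* = 234.
With the tax collected from suppliers, supply shifts: Qs = 2(P − 14) + 110.
New equilibrium: consumers pay £66, suppliers receive £52, Q = 214. (Wedge: Pb − Ps = 14.)
ΔCS is the trapezoid between Q = 214 and Q = 234 of height £4: ½ · (234 + 214) · 4 = £896.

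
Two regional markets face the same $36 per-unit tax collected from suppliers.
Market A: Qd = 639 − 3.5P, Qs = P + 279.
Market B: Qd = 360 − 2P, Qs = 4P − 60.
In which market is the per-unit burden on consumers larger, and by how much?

Market A: pre-tax P* = $80, Q* = 359; post-tax Q = 331; per-unit burden on consumers = $8.
Market B: pre-tax P* = $70, Q* = 220; post-tax Q = 172; per-unit burden on consumers = $24.
Difference: $8 vs $24 → market B is larger by $16.

Market B, by $16.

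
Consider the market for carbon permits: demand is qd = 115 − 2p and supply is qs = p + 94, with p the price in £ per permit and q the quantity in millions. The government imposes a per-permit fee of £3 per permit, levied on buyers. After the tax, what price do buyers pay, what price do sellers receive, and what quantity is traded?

Buyers pay £8; sellers receive £5; quantity = 99.

Before the tax: set 115 − 2p = p + 94 → p* = £7, q* = 101.
With the tax collected from buyers, demand (in seller-price terms) shifts: qd = 115 − 2(p + 3).
Solving gives q = 99 with buyers paying £8 and sellers receiving £5 (the £3 wedge).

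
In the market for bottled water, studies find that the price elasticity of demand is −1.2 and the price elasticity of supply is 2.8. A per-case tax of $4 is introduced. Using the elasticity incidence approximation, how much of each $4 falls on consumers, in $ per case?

Incidence ratio: consumers' share ≈ εs / (εs + |εd|) = 2.8 / (2.8 + 1.2) = 0.7.
So consumers bear ≈ 0.7 × $4 = $2.8; sellers bear $1.2.

Consumers bear ≈ $2.8 per case.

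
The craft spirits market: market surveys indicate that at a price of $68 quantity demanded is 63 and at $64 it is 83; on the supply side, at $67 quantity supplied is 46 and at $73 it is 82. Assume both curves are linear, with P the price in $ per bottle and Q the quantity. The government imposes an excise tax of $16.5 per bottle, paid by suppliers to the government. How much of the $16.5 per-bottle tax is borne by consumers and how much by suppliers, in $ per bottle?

Consumers bear $9 per bottle; suppliers bear $7.5 per bottle.

Demand slope: (83 − 63)/(64 − 68) = -5, so Qd = 403 − 5P.
Supply slope: (82 − 46)/(73 − 67) = 6, so Qs = 6P − 356.
Before the tax: set 403 − 5P = 6P − 356 → P* = $69, Q* = 58.
With the tax collected from suppliers, supply shifts: Qs = 6(P − 16.5) − 356.
Solving gives Q = 13 with consumers paying $78 and suppliers receiving $61.5 (the $16.5 wedge).
Burden on consumers: $9; on suppliers: $7.5. (They sum to $16.5.)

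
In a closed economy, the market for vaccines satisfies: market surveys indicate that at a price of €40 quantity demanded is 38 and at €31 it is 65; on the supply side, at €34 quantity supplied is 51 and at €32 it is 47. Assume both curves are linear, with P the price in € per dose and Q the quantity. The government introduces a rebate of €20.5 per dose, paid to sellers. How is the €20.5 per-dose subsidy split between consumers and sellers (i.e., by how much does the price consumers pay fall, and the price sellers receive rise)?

Demand slope: (65 − 38)/(31 − 40) = -3, so Qd = 158 − 3P.
Supply slope: (47 − 51)/(32 − 34) = 2, so Qs = 2P − 17.
Without the subsidy, 158 − 3P = 2P − 17 gives 5P = 175, so P* = €35 and Q* = 53.
With a per-unit subsidy paid to sellers, each receives P + 20.5 per unit sold, so supply becomes Qs = 2(P + 20.5) − 17.
New equilibrium: consumers pay €26.8, sellers receive €47.3, Q = 77.6. (Wedge: Pb − Ps = −20.5.)
Gain to consumers: €8.2; to sellers: €12.3. (They sum to €20.5.)

Consumers gain €8.2 per dose; sellers gain €12.3 per dose.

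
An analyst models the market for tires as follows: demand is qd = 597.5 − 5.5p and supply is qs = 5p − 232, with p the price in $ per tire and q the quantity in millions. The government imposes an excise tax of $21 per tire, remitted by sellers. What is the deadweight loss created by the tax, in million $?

Before the tax: set 597.5 − 5.5p = 5p − 232 → p* = $79, q* = 163.
With the tax collected from sellers, supply shifts: qs = 5(p − 21) − 232.
Solving gives q = 108 with buyers paying $89 and sellers receiving $68 (the $21 wedge).
Quantity falls by |ΔQ| = |163 − 108| = 55.
DWL = ½ · t · |ΔQ| = ½ · 21 · 55 = $577.5.

Deadweight loss = $577.5 million.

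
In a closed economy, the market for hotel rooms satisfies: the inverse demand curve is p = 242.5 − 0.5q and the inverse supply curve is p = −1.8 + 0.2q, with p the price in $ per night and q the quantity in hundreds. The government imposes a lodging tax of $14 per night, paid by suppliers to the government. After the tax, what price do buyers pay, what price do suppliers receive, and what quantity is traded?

Buyers pay $78; suppliers receive $64; quantity = 329.

Inverting to q(p) form: qd = 485 − 2p; qs = 5p + 9.
Without the tax, 485 − 2p = 5p + 9 gives 7p = 476, so p* = $68 and q* = 349.
With the tax collected from suppliers, supply shifts: qs = 5(p − 14) + 9.
New equilibrium: buyers pay $78, suppliers receive $64, q = 329. (Wedge: pb − ps = 14.)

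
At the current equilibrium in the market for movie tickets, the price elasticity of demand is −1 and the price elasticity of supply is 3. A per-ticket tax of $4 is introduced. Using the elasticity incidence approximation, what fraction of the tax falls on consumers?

Consumers' share ≈ 0.75.

Incidence ratio: consumers' share ≈ εs / (εs + |εd|) = 3 / (3 + 1) = 0.75.
Supply is the more elastic side, so consumers bear the larger share.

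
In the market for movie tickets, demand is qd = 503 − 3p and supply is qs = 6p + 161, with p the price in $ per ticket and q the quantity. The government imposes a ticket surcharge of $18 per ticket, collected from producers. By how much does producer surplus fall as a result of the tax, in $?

Producer surplus falls by $2226.

Without the tax, 503 − 3p = 6p + 161 gives 9p = 342, so p* = $38 and q* = 389.
With the tax collected from producers, supply shifts: qs = 6(p − 18) + 161.
New equilibrium: buyers pay $50, producers receive $32, q = 353. (Wedge: pb − ps = 18.)
ΔPS is the trapezoid between Q = 353 and Q = 389 of height $6: ½ · (389 + 353) · 6 = $2226.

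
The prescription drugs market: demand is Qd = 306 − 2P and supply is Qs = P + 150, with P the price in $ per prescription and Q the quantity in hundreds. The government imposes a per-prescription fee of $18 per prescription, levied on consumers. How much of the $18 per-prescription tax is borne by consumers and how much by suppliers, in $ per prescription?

Consumers bear $6 per prescription; suppliers bear $12 per prescription.

Before the tax: set 306 − 2P = P + 150 → P* = $52, Q* = 202.
With the tax collected from consumers, demand (in seller-price terms) shifts: Qd = 306 − 2(P + 18).
New equilibrium: consumers pay $58, suppliers receive $40, Q = 190. (Wedge: Pb − Ps = 18.)
Burden on consumers: $6; on suppliers: $12. (They sum to $18.)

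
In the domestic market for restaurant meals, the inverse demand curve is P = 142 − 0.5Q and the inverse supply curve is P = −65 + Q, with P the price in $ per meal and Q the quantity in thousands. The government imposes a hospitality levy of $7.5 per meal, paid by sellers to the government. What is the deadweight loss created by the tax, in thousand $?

Rewrite in direct form: Qd = 284 − 2P and Qs = P + 65.
Without the tax, 284 − 2P = P + 65 gives 3P = 219, so P* = $73 and Q* = 138.
With the tax collected from sellers, supply shifts: Qs = (P − 7.5) + 65.
New equilibrium: buyers pay $75.5, sellers receive $68, Q = 133. (Wedge: Pb − Ps = 7.5.)
Quantity falls by |ΔQ| = |138 − 133| = 5.
DWL = ½ · t · |ΔQ| = ½ · 7.5 · 5 = $18.75.

Deadweight loss = $18.75 thousand.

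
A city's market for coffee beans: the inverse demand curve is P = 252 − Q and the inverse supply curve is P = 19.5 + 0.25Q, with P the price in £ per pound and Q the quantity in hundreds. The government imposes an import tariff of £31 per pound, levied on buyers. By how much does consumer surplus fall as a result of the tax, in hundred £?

Consumer surplus falls by £4305.28 hundred.

Rewrite in direct form: Qd = 252 − P and Qs = 4P − 78.
Without the tax, 252 − P = 4P − 78 gives 5P = 330, so P* = £66 and Q* = 186.
With the tax collected from buyers, demand (in seller-price terms) shifts: Qd = 252 − (P + 31).
New equilibrium: buyers pay £90.8, sellers receive £59.8, Q = 161.2. (Wedge: Pb − Ps = 31.)
ΔCS is the trapezoid between Q = 161.2 and Q = 186 of height £24.8: ½ · (186 + 161.2) · 24.8 = £4305.28.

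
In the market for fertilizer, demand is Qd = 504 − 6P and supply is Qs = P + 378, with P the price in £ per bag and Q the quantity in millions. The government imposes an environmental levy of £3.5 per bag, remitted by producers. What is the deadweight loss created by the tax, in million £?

Deadweight loss = £5.25 million.

Before the tax: set 504 − 6P = P + 378 → P* = £18, Q* = 396.
With the tax collected from producers, supply shifts: Qs = (P − 3.5) + 378.
New equilibrium: buyers pay £18.5, producers receive £15, Q = 393. (Wedge: Pb − Ps = 3.5.)
Quantity falls by |ΔQ| = |396 − 393| = 3.
DWL = ½ · t · |ΔQ| = ½ · 3.5 · 3 = £5.25.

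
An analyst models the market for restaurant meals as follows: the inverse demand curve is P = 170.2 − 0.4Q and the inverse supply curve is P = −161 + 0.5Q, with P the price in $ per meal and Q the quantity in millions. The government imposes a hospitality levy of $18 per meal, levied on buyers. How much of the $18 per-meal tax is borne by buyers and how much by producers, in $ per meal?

Buyers bear $8 per meal; producers bear $10 per meal.

Rewrite in direct form: Qd = 425.5 − 2.5P and Qs = 2P + 322.
Without the tax, 425.5 − 2.5P = 2P + 322 gives 4.5P = 103.5, so P* = $23 and Q* = 368.
With the tax collected from buyers, demand (in seller-price terms) shifts: Qd = 425.5 − 2.5(P + 18).
Solving gives Q = 348 with buyers paying $31 and producers receiving $13 (the $18 wedge).
Burden on buyers: $8; on producers: $10. (They sum to $18.)
The less price-elastic side of the market bears the larger share of a per-unit tax.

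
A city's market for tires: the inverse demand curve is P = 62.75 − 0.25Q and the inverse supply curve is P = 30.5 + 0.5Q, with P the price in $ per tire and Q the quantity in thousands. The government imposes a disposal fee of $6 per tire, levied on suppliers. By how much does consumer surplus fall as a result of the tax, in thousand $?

Consumer surplus falls by $78 thousand.

Inverting to Q(P) form: Qd = 251 − 4P; Qs = 2P − 61.
Before the tax: set 251 − 4P = 2P − 61 → P* = $52, Q* = 43.
With the tax collected from suppliers, supply shifts: Qs = 2(P − 6) − 61.
New equilibrium: consumers pay $54, suppliers receive $48, Q = 35. (Wedge: Pb − Ps = 6.)
ΔCS is the trapezoid between Q = 35 and Q = 43 of height $2: ½ · (43 + 35) · 2 = $78.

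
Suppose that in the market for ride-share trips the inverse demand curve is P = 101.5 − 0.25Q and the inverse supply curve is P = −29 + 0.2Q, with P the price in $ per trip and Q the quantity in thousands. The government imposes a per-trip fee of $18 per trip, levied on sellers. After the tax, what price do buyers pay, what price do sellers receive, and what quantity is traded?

Buyers pay $39; sellers receive $21; quantity = 250.

Inverting to Q(P) form: Qd = 406 − 4P; Qs = 5P + 145.
Before the tax: set 406 − 4P = 5P + 145 → P* = $29, Q* = 290.
With the tax collected from sellers, supply shifts: Qs = 5(P − 18) + 145.
New equilibrium: buyers pay $39, sellers receive $21, Q = 250. (Wedge: Pb − Ps = 18.)
The less price-elastic side of the market bears the larger share of a per-unit tax.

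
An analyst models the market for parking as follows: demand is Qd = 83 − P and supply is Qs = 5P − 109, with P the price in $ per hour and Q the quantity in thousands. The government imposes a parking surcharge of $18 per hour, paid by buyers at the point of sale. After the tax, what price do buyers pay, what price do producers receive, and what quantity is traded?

Before the tax: set 83 − P = 5P − 109 → P* = $32, Q* = 51.
With the tax collected from buyers, demand (in seller-price terms) shifts: Qd = 83 − (P + 18).
Solving gives Q = 36 with buyers paying $47 and producers receiving $29 (the $18 wedge).

Buyers pay $47; producers receive $29; quantity = 36.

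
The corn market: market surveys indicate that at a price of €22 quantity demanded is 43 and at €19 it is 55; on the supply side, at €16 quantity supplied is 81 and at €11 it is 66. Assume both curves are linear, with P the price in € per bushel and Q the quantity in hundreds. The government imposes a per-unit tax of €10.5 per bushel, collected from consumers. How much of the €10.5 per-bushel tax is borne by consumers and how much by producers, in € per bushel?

Demand slope: (55 − 43)/(19 − 22) = -4, so Qd = 131 − 4P.
Supply slope: (66 − 81)/(11 − 16) = 3, so Qs = 3P + 33.
Without the tax, 131 − 4P = 3P + 33 gives 7P = 98, so P* = €14 and Q* = 75.
With the tax collected from consumers, demand (in seller-price terms) shifts: Qd = 131 − 4(P + 10.5).
New equilibrium: consumers pay €18.5, producers receive €8, Q = 57. (Wedge: Pb − Ps = 10.5.)
Burden on consumers: €4.5; on producers: €6. (They sum to €10.5.)
The less price-elastic side of the market bears the larger share of a per-unit tax.

Consumers bear €4.5 per bushel; producers bear €6 per bushel.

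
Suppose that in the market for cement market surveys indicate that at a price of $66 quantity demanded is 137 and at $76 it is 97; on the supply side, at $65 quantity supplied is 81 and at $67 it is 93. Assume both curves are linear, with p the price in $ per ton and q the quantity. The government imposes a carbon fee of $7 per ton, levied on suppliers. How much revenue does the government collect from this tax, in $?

Demand slope: (97 − 137)/(76 − 66) = -4, so qd = 401 − 4p.
Supply slope: (93 − 81)/(67 − 65) = 6, so qs = 6p − 309.
Before the tax: set 401 − 4p = 6p − 309 → p* = $71, q* = 117.
With the tax collected from suppliers, supply shifts: qs = 6(p − 7) − 309.
New equilibrium: consumers pay $75.2, suppliers receive $68.2, q = 100.2. (Wedge: pb − ps = 7.)
Revenue = t · Q = 7 · 100.2 = $701.4.

Tax revenue = $701.4.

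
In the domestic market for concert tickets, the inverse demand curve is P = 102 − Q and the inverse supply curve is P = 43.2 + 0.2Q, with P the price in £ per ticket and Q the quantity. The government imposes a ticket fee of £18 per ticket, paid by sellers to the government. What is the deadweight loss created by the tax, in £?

Inverting to Q(P) form: Qd = 102 − P; Qs = 5P − 216.
Without the tax, 102 − P = 5P − 216 gives 6P = 318, so P* = £53 and Q* = 49.
With the tax collected from sellers, supply shifts: Qs = 5(P − 18) − 216.
Solving gives Q = 34 with consumers paying £68 and sellers receiving £50 (the £18 wedge).
Quantity falls by |ΔQ| = |49 − 34| = 15.
DWL = ½ · t · |ΔQ| = ½ · 18 · 15 = £135.

Deadweight loss = £135.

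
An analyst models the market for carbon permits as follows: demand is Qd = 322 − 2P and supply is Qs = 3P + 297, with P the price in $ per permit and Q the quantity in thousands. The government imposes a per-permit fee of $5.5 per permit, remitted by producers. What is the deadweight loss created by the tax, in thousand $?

Before the tax: set 322 − 2P = 3P + 297 → P* = $5, Q* = 312.
With the tax collected from producers, supply shifts: Qs = 3(P − 5.5) + 297.
Solving gives Q = 305.4 with consumers paying $8.3 and producers receiving $2.8 (the $5.5 wedge).
Quantity falls by |ΔQ| = |312 − 305.4| = 6.6.
DWL = ½ · t · |ΔQ| = ½ · 5.5 · 6.6 = $18.15.

Deadweight loss = $18.15 thousand.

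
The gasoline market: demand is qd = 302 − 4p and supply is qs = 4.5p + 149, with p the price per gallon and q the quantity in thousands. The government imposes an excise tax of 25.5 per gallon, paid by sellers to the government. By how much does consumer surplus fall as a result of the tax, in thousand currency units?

Before the tax: set 302 − 4p = 4.5p + 149 → p* = 18, q* = 230.
With the tax collected from sellers, supply shifts: qs = 4.5(p − 25.5) + 149.
New equilibrium: buyers pay 31.5, sellers receive 6, q = 176. (Wedge: pb − ps = 25.5.)
ΔCS is the trapezoid between Q = 176 and Q = 230 of height 13.5: ½ · (230 + 176) · 13.5 = 2740.5.

Consumer surplus falls by 2740.5 thousand.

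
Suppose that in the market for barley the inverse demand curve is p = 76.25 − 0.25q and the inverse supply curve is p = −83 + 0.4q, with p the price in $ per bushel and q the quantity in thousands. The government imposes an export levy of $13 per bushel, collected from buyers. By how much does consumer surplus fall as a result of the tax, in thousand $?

Consumer surplus falls by $1175 thousand.

Rewrite in direct form: qd = 305 − 4p and qs = 2.5p + 207.5.
Before the tax: set 305 − 4p = 2.5p + 207.5 → p* = $15, q* = 245.
With the tax collected from buyers, demand (in seller-price terms) shifts: qd = 305 − 4(p + 13).
Solving gives q = 225 with buyers paying $20 and sellers receiving $7 (the $13 wedge).
ΔCS is the trapezoid between Q = 225 and Q = 245 of height $5: ½ · (245 + 225) · 5 = $1175.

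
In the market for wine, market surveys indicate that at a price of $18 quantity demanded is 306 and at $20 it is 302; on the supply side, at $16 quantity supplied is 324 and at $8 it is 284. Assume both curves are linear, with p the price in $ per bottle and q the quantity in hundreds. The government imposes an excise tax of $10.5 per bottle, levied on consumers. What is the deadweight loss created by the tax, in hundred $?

Demand slope: (302 − 306)/(20 − 18) = -2, so qd = 342 − 2p.
Supply slope: (284 − 324)/(8 − 16) = 5, so qs = 5p + 244.
Without the tax, 342 − 2p = 5p + 244 gives 7p = 98, so p* = $14 and q* = 314.
With the tax collected from consumers, demand (in seller-price terms) shifts: qd = 342 − 2(p + 10.5).
New equilibrium: consumers pay $21.5, suppliers receive $11, q = 299. (Wedge: pb − ps = 10.5.)
Quantity falls by |ΔQ| = |314 − 299| = 15.
DWL = ½ · t · |ΔQ| = ½ · 10.5 · 15 = $78.75.

Deadweight loss = $78.75 hundred.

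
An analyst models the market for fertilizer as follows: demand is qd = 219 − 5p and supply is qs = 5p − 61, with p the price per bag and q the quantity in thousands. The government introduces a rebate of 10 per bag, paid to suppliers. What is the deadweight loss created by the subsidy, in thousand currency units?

Deadweight loss = 125 thousand.

Before the subsidy: set 219 − 5p = 5p − 61 → p* = 28, q* = 79.
With a per-unit subsidy paid to suppliers, each receives p + 10 per unit sold, so supply becomes qs = 5(p + 10) − 61.
New equilibrium: consumers pay 23, suppliers receive 33, q = 104. (Wedge: pb − ps = −10.)
Quantity rises by |ΔQ| = |79 − 104| = 25.
DWL = ½ · t · |ΔQ| = ½ · 10 · 25 = 125.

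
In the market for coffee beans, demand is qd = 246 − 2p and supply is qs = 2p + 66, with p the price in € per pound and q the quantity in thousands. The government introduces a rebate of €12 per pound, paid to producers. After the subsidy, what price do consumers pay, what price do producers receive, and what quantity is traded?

Consumers pay €39; producers receive €51; quantity = 168.

Without the subsidy, 246 − 2p = 2p + 66 gives 4p = 180, so p* = €45 and q* = 156.
With a per-unit subsidy paid to producers, each receives p + 12 per unit sold, so supply becomes qs = 2(p + 12) + 66.
Solving gives q = 168 with consumers paying €39 and producers receiving €51 (the €12 wedge).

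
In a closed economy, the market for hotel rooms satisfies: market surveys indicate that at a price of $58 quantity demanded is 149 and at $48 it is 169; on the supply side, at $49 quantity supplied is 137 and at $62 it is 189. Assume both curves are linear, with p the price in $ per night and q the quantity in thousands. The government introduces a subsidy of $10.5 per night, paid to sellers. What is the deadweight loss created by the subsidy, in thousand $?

Demand slope: (169 − 149)/(48 − 58) = -2, so qd = 265 − 2p.
Supply slope: (189 − 137)/(62 − 49) = 4, so qs = 4p − 59.
Before the subsidy: set 265 − 2p = 4p − 59 → p* = $54, q* = 157.
With a per-unit subsidy paid to sellers, each receives p + 10.5 per unit sold, so supply becomes qs = 4(p + 10.5) − 59.
New equilibrium: consumers pay $47, sellers receive $57.5, q = 171. (Wedge: pb − ps = −10.5.)
Quantity rises by |ΔQ| = |157 − 171| = 14.
DWL = ½ · t · |ΔQ| = ½ · 10.5 · 14 = $73.5.

Deadweight loss = $73.5 thousand.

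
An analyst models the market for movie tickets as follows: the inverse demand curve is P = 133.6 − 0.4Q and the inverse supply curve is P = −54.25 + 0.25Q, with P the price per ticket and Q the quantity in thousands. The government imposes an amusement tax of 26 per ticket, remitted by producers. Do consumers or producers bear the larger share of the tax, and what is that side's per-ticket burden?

Rewrite in direct form: Qd = 334 − 2.5P and Qs = 4P + 217.
Before the tax: set 334 − 2.5P = 4P + 217 → P* = 18, Q* = 289.
With the tax collected from producers, supply shifts: Qs = 4(P − 26) + 217.
Solving gives Q = 249 with consumers paying 34 and producers receiving 8 (the 26 wedge).
Per-ticket burden: consumers 16, producers 10.
Consumers take the larger share because demand is less price-elastic here (demand slope 2.5 vs supply slope 4).
The less price-elastic side of the market bears the larger share of a per-unit tax.

Consumers bear the larger share: 16 per ticket.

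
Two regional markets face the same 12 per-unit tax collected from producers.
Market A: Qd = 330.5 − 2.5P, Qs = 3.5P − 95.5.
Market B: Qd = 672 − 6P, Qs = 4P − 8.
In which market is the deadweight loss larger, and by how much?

Market A: pre-tax P* = 71, Q* = 153; post-tax Q = 135.5; deadweight loss = 105.
Market B: pre-tax P* = 68, Q* = 264; post-tax Q = 235.2; deadweight loss = 172.8.
Difference: 105 vs 172.8 → market B is larger by 67.8.

Market B, by 67.8.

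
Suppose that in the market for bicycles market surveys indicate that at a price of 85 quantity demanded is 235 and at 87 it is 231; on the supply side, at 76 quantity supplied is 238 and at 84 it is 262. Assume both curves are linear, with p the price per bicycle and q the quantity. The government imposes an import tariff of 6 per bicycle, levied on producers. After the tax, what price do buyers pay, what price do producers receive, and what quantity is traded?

Buyers pay 82.6; producers receive 76.6; quantity = 239.8.

Demand slope: (231 − 235)/(87 − 85) = -2, so qd = 405 − 2p.
Supply slope: (262 − 238)/(84 − 76) = 3, so qs = 3p + 10.
Before the tax: set 405 − 2p = 3p + 10 → p* = 79, q* = 247.
With the tax collected from producers, supply shifts: qs = 3(p − 6) + 10.
New equilibrium: buyers pay 82.6, producers receive 76.6, q = 239.8. (Wedge: pb − ps = 6.)
The less price-elastic side of the market bears the larger share of a per-unit tax.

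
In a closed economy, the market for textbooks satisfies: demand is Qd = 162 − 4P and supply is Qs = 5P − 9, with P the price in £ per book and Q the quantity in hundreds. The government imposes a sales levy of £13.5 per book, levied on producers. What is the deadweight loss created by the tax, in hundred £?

Deadweight loss = £202.5 hundred.

Before the tax: set 162 − 4P = 5P − 9 → P* = £19, Q* = 86.
With the tax collected from producers, supply shifts: Qs = 5(P − 13.5) − 9.
New equilibrium: consumers pay £26.5, producers receive £13, Q = 56. (Wedge: Pb − Ps = 13.5.)
Quantity falls by |ΔQ| = |86 − 56| = 30.
DWL = ½ · t · |ΔQ| = ½ · 13.5 · 30 = £202.5.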